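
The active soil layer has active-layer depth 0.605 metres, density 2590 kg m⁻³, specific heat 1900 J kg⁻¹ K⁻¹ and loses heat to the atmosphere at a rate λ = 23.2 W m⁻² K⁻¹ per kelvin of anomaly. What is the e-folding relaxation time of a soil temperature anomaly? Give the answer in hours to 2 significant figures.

36 hours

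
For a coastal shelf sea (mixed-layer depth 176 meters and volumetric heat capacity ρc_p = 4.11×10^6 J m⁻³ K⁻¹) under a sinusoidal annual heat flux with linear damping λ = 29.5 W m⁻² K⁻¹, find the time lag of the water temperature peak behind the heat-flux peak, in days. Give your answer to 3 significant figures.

79.5 days

Areal heat capacity C = ρc_p × D = 4.11×10^6 × 176 = 7.23×10^8 J m⁻² K⁻¹.
ω = 2π / 3.15×10^7 s = 1.99×10^-7 s⁻¹.
Phase lag φ = arctan(Cω/λ) = arctan(144/29.5) = 1.37 rad.
Time lag = φ / ω = 1.37 / 1.99×10^-7 = 6.87×10^6 s = 79.5 days.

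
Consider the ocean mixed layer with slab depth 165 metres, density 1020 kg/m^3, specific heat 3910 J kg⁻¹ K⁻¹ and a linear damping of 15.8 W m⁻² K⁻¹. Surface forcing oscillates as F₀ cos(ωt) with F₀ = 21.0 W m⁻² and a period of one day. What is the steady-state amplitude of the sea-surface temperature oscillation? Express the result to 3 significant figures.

4.39×10^-4 K

Areal heat capacity C = ρ c_p D = 1020 × 3910 × 165 = 6.58×10^8 J/(m²·K).
Angular frequency ω = 2π / T = 2π / 86400 s = 7.27×10^-5 s⁻¹.
√((Cω)² + λ²) = √((47900)² + 15.8²) = 47900 W/(m²·K).
Amplitude A = F₀ / √((Cω)²+λ²) = 21.0 / 47900 = 4.39×10^-4 K.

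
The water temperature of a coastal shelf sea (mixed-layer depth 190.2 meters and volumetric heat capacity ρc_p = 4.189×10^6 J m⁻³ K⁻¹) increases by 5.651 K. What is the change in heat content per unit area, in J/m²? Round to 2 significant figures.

4.5×10^9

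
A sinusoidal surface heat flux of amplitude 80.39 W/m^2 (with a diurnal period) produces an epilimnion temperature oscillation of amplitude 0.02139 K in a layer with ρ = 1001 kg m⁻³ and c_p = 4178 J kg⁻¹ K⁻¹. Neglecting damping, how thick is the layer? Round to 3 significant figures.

ω = 2π / 86400 s = 7.27×10^-5 s⁻¹.
Required C = F₀ / (A ω) = 80.39 / (0.02139 × 7.27×10^-5) = 5.17×10^7 J/(m²·K).
D = C / (ρ c_p) = 5.17×10^7 / (1001 × 4178) = 12.4 m.

12.4 m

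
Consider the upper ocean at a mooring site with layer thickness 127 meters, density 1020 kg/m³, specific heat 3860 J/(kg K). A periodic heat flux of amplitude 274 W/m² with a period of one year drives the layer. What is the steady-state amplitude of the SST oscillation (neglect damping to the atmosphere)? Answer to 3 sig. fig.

Areal heat capacity C = ρ c_p D = 1020 × 3860 × 127 = 5.00×10^8 J/(m^2 K).
Angular frequency ω = 2π / T = 2π / 3.15×10^7 s = 1.99×10^-7 s⁻¹.
Cω = 5.00×10^8 × 1.99×10^-7 = 99.6 W/(m²·K).
Amplitude A = F₀ / (Cω) = 274 / 99.6 = 2.75 K.

2.75 K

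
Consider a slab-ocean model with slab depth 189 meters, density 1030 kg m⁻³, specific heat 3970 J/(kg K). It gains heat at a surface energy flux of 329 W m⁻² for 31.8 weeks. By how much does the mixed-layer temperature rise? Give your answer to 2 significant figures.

Areal heat capacity C = ρ c_p D = 1030 × 3970 × 189 = 7.73×10^8 J/(m^2 K).
Net heat input Q = F Δt = 329 × (31.8 weeks × 6.048×10^5 s/week) = 6.33×10^9 J/m².
ΔT = Q / C = 6.33×10^9 / 7.73×10^8 = 8.19 K.

8.2 K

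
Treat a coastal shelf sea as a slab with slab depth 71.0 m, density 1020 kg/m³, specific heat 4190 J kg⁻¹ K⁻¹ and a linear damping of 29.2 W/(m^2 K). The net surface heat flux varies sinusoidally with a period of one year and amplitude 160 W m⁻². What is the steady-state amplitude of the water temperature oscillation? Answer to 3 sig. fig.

2.38 K

Areal heat capacity C = ρ c_p D = 1020 × 4190 × 71.0 = 3.03×10^8 J/(m^2 K).
Angular frequency ω = 2π / T = 2π / 3.15×10^7 s = 1.99×10^-7 s⁻¹.
√((Cω)² + λ²) = √((60.5)² + 29.2²) = 67.1 W/(m²·K).
Amplitude A = F₀ / √((Cω)²+λ²) = 160 / 67.1 = 2.38 K.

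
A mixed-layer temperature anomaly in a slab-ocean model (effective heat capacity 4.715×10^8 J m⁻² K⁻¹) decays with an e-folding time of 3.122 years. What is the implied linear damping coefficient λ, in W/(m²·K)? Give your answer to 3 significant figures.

4.79

Areal heat capacity C = 4.715×10^8 J m⁻² K⁻¹ (given).
τ = 3.122 years = 9.85×10^7 s.
λ = C / τ = 4.71×10^8 / 9.85×10^7 = 4.79 W/(m²·K).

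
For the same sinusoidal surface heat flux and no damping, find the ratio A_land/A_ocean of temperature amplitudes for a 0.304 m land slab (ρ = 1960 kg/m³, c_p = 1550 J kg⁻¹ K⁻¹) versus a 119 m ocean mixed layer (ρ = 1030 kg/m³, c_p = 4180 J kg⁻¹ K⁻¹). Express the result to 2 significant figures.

550

C_ocean = 1030 × 4180 × 119 = 5.12×10^8 J/(m²·K).
C_land = 1960 × 1550 × 0.304 = 9.24×10^5 J/(m²·K).
Undamped amplitude ∝ 1/C, so A_land/A_ocean = C_ocean/C_land = 555.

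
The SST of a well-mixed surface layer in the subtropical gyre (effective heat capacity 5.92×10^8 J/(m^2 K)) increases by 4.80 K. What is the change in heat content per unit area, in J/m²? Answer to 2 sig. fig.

Areal heat capacity C = 5.92×10^8 J/(m^2 K) (given).
ΔQ = C ΔT = 5.92×10^8 × 4.80 = 2.84×10^9 J/m².

2.8×10^9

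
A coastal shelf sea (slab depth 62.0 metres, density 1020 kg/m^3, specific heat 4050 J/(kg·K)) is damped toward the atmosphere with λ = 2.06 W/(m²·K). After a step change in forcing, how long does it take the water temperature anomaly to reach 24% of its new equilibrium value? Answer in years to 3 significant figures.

Areal heat capacity C = ρ c_p D = 1020 × 4050 × 62.0 = 2.56×10^8 J m⁻² K⁻¹.
τ = C / λ = 2.56×10^8 / 2.06 = 1.24×10^8 s.
Fraction reached: 1 − e^(−t/τ) = 0.24 ⇒ t = −τ ln(1 − 0.24) = τ × 0.274.
t = 3.41×10^7 s = 1.08 years.

1.08 years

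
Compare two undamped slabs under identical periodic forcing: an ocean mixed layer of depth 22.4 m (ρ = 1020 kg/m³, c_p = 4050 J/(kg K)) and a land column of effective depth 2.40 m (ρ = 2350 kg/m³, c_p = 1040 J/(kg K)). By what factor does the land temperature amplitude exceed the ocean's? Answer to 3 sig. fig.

15.8

C_ocean = 1020 × 4050 × 22.4 = 9.25×10^7 J/(m²·K).
C_land = 2350 × 1040 × 2.40 = 5.87×10^6 J/(m²·K).
Undamped amplitude ∝ 1/C, so A_land/A_ocean = C_ocean/C_land = 15.8.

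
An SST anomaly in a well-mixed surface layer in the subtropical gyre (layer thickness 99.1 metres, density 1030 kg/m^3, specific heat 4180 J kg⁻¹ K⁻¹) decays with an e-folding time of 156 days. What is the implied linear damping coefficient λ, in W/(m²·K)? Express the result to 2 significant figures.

Areal heat capacity C = ρ c_p D = 1030 × 4180 × 99.1 = 4.27×10^8 J m⁻² K⁻¹.
τ = 156 days = 1.35×10^7 s.
λ = C / τ = 4.27×10^8 / 1.35×10^7 = 31.7 W/(m²·K).

32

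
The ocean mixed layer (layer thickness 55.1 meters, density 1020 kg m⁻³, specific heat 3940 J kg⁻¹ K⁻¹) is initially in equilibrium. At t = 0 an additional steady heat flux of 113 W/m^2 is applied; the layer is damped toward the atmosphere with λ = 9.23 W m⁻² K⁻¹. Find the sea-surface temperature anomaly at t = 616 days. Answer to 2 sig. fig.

Areal heat capacity C = ρ c_p D = 1020 × 3940 × 55.1 = 2.21×10^8 J m⁻² K⁻¹.
τ = C / λ = 2.21×10^8 / 9.23 = 2.40×10^7 s.
Equilibrium anomaly ΔT_eq = F / λ = 113 / 9.23 = 12.2 K.
t = 616 days = 5.32×10^7 s, so t/τ = 2.22.
ΔT(t) = ΔT_eq (1 − e^(−t/τ)) = 12.2 × (1 − e^−2.22) = 10.9 K.

11 K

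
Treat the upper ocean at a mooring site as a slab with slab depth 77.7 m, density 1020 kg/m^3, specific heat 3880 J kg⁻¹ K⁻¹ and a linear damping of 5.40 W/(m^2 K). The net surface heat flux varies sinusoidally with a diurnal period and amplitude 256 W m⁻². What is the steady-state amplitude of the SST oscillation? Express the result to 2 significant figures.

Areal heat capacity C = ρ c_p D = 1020 × 3880 × 77.7 = 3.08×10^8 J/(m²·K).
Angular frequency ω = 2π / T = 2π / 86400 s = 7.27×10^-5 s⁻¹.
√((Cω)² + λ²) = √((22400)² + 5.40²) = 22400 W/(m²·K).
Amplitude A = F₀ / √((Cω)²+λ²) = 256 / 22400 = 0.0114 K.

0.011 K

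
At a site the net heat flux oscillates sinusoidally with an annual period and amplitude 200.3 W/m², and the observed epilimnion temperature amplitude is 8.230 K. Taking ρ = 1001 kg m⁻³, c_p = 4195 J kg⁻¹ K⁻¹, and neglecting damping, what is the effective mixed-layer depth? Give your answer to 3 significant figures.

29.1 m

ω = 2π / 3.15×10^7 s = 1.99×10^-7 s⁻¹.
Required C = F₀ / (A ω) = 200.3 / (8.230 × 1.99×10^-7) = 1.22×10^8 J/(m²·K).
D = C / (ρ c_p) = 1.22×10^8 / (1001 × 4195) = 29.1 m.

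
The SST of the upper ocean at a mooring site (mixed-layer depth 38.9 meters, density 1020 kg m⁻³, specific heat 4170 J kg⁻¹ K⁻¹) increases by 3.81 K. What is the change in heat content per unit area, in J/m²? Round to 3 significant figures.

6.30×10^8

Areal heat capacity C = ρ c_p D = 1020 × 4170 × 38.9 = 1.65×10^8 J m⁻² K⁻¹.
ΔQ = C ΔT = 1.65×10^8 × 3.81 = 6.30×10^8 J/m².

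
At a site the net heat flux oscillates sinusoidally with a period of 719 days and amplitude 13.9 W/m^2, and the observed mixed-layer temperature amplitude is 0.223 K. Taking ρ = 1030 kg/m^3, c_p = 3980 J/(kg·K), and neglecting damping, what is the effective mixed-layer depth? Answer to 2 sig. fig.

ω = 2π / 6.21×10^7 s = 1.01×10^-7 s⁻¹.
Required C = F₀ / (A ω) = 13.9 / (0.223 × 1.01×10^-7) = 6.16×10^8 J/(m²·K).
D = C / (ρ c_p) = 6.16×10^8 / (1030 × 3980) = 150 m.

150 m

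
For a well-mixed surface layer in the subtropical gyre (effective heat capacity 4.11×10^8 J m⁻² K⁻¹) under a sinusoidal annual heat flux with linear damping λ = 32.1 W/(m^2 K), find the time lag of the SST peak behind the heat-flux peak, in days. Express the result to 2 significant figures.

70 days

Areal heat capacity C = 4.11×10^8 J m⁻² K⁻¹ (given).
ω = 2π / 3.15×10^7 s = 1.99×10^-7 s⁻¹.
Phase lag φ = arctan(Cω/λ) = arctan(81.9/32.1) = 1.20 rad.
Time lag = φ / ω = 1.20 / 1.99×10^-7 = 6.01×10^6 s = 69.5 days.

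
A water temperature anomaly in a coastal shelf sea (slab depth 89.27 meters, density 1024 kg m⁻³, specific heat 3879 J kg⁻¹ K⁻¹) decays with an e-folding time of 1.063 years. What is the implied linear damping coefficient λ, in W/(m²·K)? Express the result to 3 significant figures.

10.6

Areal heat capacity C = ρ c_p D = 1024 × 3879 × 89.27 = 3.55×10^8 J m⁻² K⁻¹.
τ = 1.063 years = 3.35×10^7 s.
λ = C / τ = 3.55×10^8 / 3.35×10^7 = 10.6 W/(m²·K).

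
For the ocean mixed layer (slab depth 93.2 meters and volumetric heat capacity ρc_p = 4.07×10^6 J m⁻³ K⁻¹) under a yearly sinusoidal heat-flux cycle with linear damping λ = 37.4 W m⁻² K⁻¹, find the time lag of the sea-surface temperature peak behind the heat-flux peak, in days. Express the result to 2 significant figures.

65 days

Areal heat capacity C = ρc_p × D = 4.07×10^6 × 93.2 = 3.79×10^8 J m⁻² K⁻¹.
ω = 2π / 3.15×10^7 s = 1.99×10^-7 s⁻¹.
Phase lag φ = arctan(Cω/λ) = arctan(75.6/37.4) = 1.11 rad.
Time lag = φ / ω = 1.11 / 1.99×10^-7 = 5.58×10^6 s = 64.6 days.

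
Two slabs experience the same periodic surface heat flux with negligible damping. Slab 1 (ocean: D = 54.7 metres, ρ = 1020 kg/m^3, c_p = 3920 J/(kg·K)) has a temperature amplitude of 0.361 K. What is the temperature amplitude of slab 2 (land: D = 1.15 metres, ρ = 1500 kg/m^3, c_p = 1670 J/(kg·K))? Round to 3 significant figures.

27.4 K

C_ocean = 2.19×10^8 J/(m²·K); C_land = 2.88×10^6 J/(m²·K).
A ∝ 1/C ⇒ A_land = A_ocean × C_ocean/C_land = 0.361 × 75.9 = 27.4 K.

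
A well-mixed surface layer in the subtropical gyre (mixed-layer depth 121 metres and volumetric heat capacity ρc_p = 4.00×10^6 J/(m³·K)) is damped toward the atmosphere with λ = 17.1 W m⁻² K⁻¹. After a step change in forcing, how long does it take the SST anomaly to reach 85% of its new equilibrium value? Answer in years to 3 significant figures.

Areal heat capacity C = ρc_p × D = 4.00×10^6 × 121 = 4.84×10^8 J/(m²·K).
τ = C / λ = 4.84×10^8 / 17.1 = 2.83×10^7 s.
Fraction reached: 1 − e^(−t/τ) = 0.85 ⇒ t = −τ ln(1 − 0.85) = τ × 1.90.
t = 5.37×10^7 s = 1.70 years.

1.70 years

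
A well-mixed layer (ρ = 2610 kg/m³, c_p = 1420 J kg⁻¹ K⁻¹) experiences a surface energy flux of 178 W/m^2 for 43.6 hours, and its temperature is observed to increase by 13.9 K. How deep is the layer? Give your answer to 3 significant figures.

Heat input Q = F Δt = 178 × 1.57×10^5 s = 2.79×10^7 J/m².
Required areal heat capacity C = Q / ΔT = 2.01×10^6 J/(m²·K).
Depth D = C / (ρ c_p) = 2.01×10^6 / (2610 × 1420) = 0.542 m.

0.542 m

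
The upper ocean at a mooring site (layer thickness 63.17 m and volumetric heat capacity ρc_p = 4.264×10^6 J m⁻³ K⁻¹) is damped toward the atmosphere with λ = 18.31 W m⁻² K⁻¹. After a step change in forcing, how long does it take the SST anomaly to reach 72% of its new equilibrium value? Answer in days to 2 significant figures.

220 days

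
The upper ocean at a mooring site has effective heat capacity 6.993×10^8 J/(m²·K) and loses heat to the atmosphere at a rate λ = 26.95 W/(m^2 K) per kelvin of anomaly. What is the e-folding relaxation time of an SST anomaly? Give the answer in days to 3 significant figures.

Areal heat capacity C = 6.993×10^8 J/(m²·K) (given).
Relaxation time τ = C / λ = 6.99×10^8 / 26.95 = 2.59×10^7 s.
In days: 2.59×10^7 s / (86400 s/day) = 300 days.

300 days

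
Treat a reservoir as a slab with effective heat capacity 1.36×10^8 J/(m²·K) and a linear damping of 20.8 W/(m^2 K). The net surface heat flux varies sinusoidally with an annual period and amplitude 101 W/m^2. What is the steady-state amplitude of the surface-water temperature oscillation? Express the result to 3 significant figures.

2.96 K

Areal heat capacity C = 1.36×10^8 J/(m²·K) (given).
Angular frequency ω = 2π / T = 2π / 3.15×10^7 s = 1.99×10^-7 s⁻¹.
√((Cω)² + λ²) = √((27.1)² + 20.8²) = 34.2 W/(m²·K).
Amplitude A = F₀ / √((Cω)²+λ²) = 101 / 34.2 = 2.96 K.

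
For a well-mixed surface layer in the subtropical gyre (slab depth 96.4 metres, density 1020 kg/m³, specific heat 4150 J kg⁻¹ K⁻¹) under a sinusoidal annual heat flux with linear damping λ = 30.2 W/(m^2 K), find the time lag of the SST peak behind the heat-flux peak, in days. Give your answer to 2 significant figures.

Areal heat capacity C = ρ c_p D = 1020 × 4150 × 96.4 = 4.08×10^8 J m⁻² K⁻¹.
ω = 2π / 3.15×10^7 s = 1.99×10^-7 s⁻¹.
Phase lag φ = arctan(Cω/λ) = arctan(81.3/30.2) = 1.22 rad.
Time lag = φ / ω = 1.22 / 1.99×10^-7 = 6.10×10^6 s = 70.6 days.

71 days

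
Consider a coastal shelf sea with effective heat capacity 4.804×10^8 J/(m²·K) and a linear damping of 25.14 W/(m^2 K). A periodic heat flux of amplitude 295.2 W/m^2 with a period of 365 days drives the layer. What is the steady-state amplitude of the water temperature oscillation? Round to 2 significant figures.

Areal heat capacity C = 4.804×10^8 J/(m²·K) (given).
Angular frequency ω = 2π / T = 2π / 3.15×10^7 s = 1.99×10^-7 s⁻¹.
√((Cω)² + λ²) = √((95.7)² + 25.14²) = 99.0 W/(m²·K).
Amplitude A = F₀ / √((Cω)²+λ²) = 295.2 / 99.0 = 2.98 K.

3.0 K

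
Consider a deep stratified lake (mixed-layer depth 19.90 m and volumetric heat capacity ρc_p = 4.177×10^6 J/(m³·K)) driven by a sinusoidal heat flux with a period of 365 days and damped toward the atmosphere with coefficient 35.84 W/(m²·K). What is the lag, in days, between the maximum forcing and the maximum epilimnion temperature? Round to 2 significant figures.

Areal heat capacity C = ρc_p × D = 4.177×10^6 × 19.90 = 8.31×10^7 J/(m²·K).
ω = 2π / 3.15×10^7 s = 1.99×10^-7 s⁻¹.
Phase lag φ = arctan(Cω/λ) = arctan(16.6/35.84) = 0.433 rad.
Time lag = φ / ω = 0.433 / 1.99×10^-7 = 2.17×10^6 s = 25.1 days.

25 days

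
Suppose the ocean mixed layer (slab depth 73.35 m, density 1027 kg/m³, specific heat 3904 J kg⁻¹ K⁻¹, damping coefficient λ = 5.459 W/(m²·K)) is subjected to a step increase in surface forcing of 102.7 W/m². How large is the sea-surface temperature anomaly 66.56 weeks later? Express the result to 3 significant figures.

9.90 K

Areal heat capacity C = ρ c_p D = 1027 × 3904 × 73.35 = 2.94×10^8 J/(m^2 K).
τ = C / λ = 2.94×10^8 / 5.459 = 5.39×10^7 s.
Equilibrium anomaly ΔT_eq = F / λ = 102.7 / 5.459 = 18.8 K.
t = 66.56 weeks = 4.03×10^7 s, so t/τ = 0.747.
ΔT(t) = ΔT_eq (1 − e^(−t/τ)) = 18.8 × (1 − e^−0.747) = 9.90 K.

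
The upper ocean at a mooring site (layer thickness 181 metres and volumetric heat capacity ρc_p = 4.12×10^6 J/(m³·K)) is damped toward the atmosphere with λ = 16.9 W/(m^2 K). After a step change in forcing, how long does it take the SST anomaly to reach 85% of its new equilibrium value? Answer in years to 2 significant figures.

2.7 years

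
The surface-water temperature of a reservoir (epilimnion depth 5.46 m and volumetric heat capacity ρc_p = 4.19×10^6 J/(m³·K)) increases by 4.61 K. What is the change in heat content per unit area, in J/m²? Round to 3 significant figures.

1.05×10^8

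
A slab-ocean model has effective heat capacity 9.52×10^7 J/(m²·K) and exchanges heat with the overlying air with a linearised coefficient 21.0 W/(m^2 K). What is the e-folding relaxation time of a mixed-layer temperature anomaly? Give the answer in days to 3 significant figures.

52.5 days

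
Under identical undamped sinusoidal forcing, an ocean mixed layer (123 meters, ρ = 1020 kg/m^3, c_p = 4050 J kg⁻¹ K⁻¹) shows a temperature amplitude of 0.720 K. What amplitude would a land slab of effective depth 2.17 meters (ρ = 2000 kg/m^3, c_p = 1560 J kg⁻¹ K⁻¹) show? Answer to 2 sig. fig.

54 K

C_ocean = 5.08×10^8 J/(m²·K); C_land = 6.77×10^6 J/(m²·K).
A ∝ 1/C ⇒ A_land = A_ocean × C_ocean/C_land = 0.720 × 75.0 = 54.0 K.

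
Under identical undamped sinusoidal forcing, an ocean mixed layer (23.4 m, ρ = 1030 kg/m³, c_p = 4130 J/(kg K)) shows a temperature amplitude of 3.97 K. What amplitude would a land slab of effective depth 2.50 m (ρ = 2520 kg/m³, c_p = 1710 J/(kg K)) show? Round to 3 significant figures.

36.7 K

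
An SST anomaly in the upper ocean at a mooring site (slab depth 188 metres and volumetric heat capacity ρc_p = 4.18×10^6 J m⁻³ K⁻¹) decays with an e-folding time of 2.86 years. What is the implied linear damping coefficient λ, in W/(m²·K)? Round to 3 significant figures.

Areal heat capacity C = ρc_p × D = 4.18×10^6 × 188 = 7.86×10^8 J/(m²·K).
τ = 2.86 years = 9.03×10^7 s.
λ = C / τ = 7.86×10^8 / 9.03×10^7 = 8.71 W/(m²·K).

8.71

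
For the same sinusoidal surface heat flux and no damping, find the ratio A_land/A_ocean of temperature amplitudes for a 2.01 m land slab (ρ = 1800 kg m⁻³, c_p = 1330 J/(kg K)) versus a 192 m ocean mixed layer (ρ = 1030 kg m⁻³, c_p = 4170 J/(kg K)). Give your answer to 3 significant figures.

171

C_ocean = 1030 × 4170 × 192 = 8.25×10^8 J/(m²·K).
C_land = 1800 × 1330 × 2.01 = 4.81×10^6 J/(m²·K).
Undamped amplitude ∝ 1/C, so A_land/A_ocean = C_ocean/C_land = 171.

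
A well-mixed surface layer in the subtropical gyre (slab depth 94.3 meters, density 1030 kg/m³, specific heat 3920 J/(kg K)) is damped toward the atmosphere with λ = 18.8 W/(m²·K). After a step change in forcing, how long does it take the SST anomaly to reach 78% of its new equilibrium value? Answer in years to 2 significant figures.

Areal heat capacity C = ρ c_p D = 1030 × 3920 × 94.3 = 3.81×10^8 J m⁻² K⁻¹.
τ = C / λ = 3.81×10^8 / 18.8 = 2.03×10^7 s.
Fraction reached: 1 − e^(−t/τ) = 0.78 ⇒ t = −τ ln(1 − 0.78) = τ × 1.51.
t = 3.07×10^7 s = 0.972 years.

0.97 years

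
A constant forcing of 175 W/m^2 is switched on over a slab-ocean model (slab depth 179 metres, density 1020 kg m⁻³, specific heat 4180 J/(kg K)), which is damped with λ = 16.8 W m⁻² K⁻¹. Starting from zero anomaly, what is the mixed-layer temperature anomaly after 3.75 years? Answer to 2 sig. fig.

Areal heat capacity C = ρ c_p D = 1020 × 4180 × 179 = 7.63×10^8 J/(m^2 K).
τ = C / λ = 7.63×10^8 / 16.8 = 4.54×10^7 s.
Equilibrium anomaly ΔT_eq = F / λ = 175 / 16.8 = 10.4 K.
t = 3.75 years = 1.18×10^8 s, so t/τ = 2.61.
ΔT(t) = ΔT_eq (1 − e^(−t/τ)) = 10.4 × (1 − e^−2.61) = 9.65 K.

9.6 K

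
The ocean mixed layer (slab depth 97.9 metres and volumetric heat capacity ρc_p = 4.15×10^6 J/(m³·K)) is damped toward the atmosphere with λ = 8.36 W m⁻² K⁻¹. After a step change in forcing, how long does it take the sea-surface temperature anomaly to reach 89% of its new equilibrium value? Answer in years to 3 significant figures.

3.40 years

Areal heat capacity C = ρc_p × D = 4.15×10^6 × 97.9 = 4.06×10^8 J m⁻² K⁻¹.
τ = C / λ = 4.06×10^8 / 8.36 = 4.86×10^7 s.
Fraction reached: 1 − e^(−t/τ) = 0.89 ⇒ t = −τ ln(1 − 0.89) = τ × 2.21.
t = 1.07×10^8 s = 3.40 years.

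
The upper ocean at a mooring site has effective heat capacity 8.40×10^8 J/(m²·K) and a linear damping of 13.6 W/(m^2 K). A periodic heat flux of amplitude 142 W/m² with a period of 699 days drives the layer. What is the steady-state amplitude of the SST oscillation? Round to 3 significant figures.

1.61 K

Areal heat capacity C = 8.40×10^8 J/(m²·K) (given).
Angular frequency ω = 2π / T = 2π / 6.04×10^7 s = 1.04×10^-7 s⁻¹.
√((Cω)² + λ²) = √((87.4)² + 13.6²) = 88.4 W/(m²·K).
Amplitude A = F₀ / √((Cω)²+λ²) = 142 / 88.4 = 1.61 K.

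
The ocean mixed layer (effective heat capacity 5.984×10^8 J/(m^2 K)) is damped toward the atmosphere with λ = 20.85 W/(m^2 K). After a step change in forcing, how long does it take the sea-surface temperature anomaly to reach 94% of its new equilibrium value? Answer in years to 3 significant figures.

2.56 years

Areal heat capacity C = 5.984×10^8 J/(m^2 K) (given).
τ = C / λ = 5.98×10^8 / 20.85 = 2.87×10^7 s.
Fraction reached: 1 − e^(−t/τ) = 0.94 ⇒ t = −τ ln(1 − 0.94) = τ × 2.81.
t = 8.07×10^7 s = 2.56 years.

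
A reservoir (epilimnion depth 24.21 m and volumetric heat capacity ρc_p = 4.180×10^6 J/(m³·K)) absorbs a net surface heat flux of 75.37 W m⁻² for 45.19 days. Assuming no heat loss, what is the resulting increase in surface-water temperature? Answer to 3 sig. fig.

2.91 K

Areal heat capacity C = ρc_p × D = 4.180×10^6 × 24.21 = 1.01×10^8 J m⁻² K⁻¹.
Net heat input Q = F Δt = 75.37 × (45.19 days × 86400 s/day) = 2.94×10^8 J/m².
ΔT = Q / C = 2.94×10^8 / 1.01×10^8 = 2.91 K.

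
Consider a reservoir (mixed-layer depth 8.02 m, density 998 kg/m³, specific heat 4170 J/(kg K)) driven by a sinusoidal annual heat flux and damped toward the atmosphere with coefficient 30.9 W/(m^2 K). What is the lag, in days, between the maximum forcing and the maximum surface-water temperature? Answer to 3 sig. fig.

Areal heat capacity C = ρ c_p D = 998 × 4170 × 8.02 = 3.34×10^7 J/(m^2 K).
ω = 2π / 3.15×10^7 s = 1.99×10^-7 s⁻¹.
Phase lag φ = arctan(Cω/λ) = arctan(6.65/30.9) = 0.212 rad.
Time lag = φ / ω = 0.212 / 1.99×10^-7 = 1.06×10^6 s = 12.3 days.

12.3 days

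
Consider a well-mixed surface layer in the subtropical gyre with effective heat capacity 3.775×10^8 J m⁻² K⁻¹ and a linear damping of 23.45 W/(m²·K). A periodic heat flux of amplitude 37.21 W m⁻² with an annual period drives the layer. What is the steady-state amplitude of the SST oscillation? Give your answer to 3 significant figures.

0.472 K

Areal heat capacity C = 3.775×10^8 J m⁻² K⁻¹ (given).
Angular frequency ω = 2π / T = 2π / 3.15×10^7 s = 1.99×10^-7 s⁻¹.
√((Cω)² + λ²) = √((75.2)² + 23.45²) = 78.8 W/(m²·K).
Amplitude A = F₀ / √((Cω)²+λ²) = 37.21 / 78.8 = 0.472 K.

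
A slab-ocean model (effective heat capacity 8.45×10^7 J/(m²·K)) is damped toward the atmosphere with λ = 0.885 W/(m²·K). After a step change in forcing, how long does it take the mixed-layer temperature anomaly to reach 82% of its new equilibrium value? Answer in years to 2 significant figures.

Areal heat capacity C = 8.45×10^7 J/(m²·K) (given).
τ = C / λ = 8.45×10^7 / 0.885 = 9.55×10^7 s.
Fraction reached: 1 − e^(−t/τ) = 0.82 ⇒ t = −τ ln(1 − 0.82) = τ × 1.71.
t = 1.64×10^8 s = 5.19 years.

5.2 years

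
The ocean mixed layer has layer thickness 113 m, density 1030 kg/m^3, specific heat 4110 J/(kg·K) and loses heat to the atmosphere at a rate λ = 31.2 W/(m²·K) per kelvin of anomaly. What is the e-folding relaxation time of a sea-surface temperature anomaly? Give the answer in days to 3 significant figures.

177 days

Areal heat capacity C = ρ c_p D = 1030 × 4110 × 113 = 4.78×10^8 J m⁻² K⁻¹.
Relaxation time τ = C / λ = 4.78×10^8 / 31.2 = 1.53×10^7 s.
In days: 1.53×10^7 s / (86400 s/day) = 177 days.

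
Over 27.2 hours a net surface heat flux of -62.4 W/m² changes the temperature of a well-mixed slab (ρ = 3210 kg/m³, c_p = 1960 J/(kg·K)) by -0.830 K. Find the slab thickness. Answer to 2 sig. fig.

Heat input Q = F Δt = -62.4 × 97900 s = -6.11×10^6 J/m².
Required areal heat capacity C = Q / ΔT = 7.36×10^6 J/(m²·K).
Depth D = C / (ρ c_p) = 7.36×10^6 / (3210 × 1960) = 1.17 m.

1.2 m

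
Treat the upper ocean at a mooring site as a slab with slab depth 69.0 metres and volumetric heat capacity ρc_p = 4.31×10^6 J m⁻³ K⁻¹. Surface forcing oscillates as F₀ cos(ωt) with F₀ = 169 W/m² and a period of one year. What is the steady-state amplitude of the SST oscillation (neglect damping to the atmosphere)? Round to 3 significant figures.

Areal heat capacity C = ρc_p × D = 4.31×10^6 × 69.0 = 2.97×10^8 J/(m^2 K).
Angular frequency ω = 2π / T = 2π / 3.15×10^7 s = 1.99×10^-7 s⁻¹.
Cω = 2.97×10^8 × 1.99×10^-7 = 59.3 W/(m²·K).
Amplitude A = F₀ / (Cω) = 169 / 59.3 = 2.85 K.

2.85 K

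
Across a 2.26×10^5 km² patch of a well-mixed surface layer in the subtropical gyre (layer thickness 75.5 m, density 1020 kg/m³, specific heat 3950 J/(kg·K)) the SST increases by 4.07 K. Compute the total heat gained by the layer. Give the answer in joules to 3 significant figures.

2.80×10^20 J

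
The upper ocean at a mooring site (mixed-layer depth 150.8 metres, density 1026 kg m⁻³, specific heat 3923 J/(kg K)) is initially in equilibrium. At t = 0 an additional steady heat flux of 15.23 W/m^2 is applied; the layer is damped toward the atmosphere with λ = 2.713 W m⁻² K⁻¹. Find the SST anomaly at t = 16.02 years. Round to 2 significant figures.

5.0 K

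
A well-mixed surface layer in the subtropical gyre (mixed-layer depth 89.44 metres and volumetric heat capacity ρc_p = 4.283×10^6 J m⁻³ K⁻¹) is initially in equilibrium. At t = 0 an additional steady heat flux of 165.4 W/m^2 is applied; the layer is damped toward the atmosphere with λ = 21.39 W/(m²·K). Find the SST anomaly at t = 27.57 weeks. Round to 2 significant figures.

Areal heat capacity C = ρc_p × D = 4.283×10^6 × 89.44 = 3.83×10^8 J/(m²·K).
τ = C / λ = 3.83×10^8 / 21.39 = 1.79×10^7 s.
Equilibrium anomaly ΔT_eq = F / λ = 165.4 / 21.39 = 7.73 K.
t = 27.57 weeks = 1.67×10^7 s, so t/τ = 0.931.
ΔT(t) = ΔT_eq (1 − e^(−t/τ)) = 7.73 × (1 − e^−0.931) = 4.68 K.

4.7 K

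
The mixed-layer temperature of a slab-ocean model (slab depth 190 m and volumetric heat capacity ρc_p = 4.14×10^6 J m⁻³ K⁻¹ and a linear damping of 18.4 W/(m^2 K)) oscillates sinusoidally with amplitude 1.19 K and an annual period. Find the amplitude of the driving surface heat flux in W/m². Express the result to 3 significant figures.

Areal heat capacity C = ρc_p × D = 4.14×10^6 × 190 = 7.87×10^8 J m⁻² K⁻¹.
ω = 2π / 3.15×10^7 s = 1.99×10^-7 s⁻¹.
√((Cω)² + λ²) = √((157)² + 18.4²) = 158 W/(m²·K).
F₀ = A × √((Cω)²+λ²) = 1.19 × 158 = 188 W/m².

188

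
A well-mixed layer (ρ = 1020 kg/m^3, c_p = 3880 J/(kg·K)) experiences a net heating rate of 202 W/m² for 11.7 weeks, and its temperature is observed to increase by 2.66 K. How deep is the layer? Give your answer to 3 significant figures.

136 m

Heat input Q = F Δt = 202 × 7.08×10^6 s = 1.43×10^9 J/m².
Required areal heat capacity C = Q / ΔT = 5.37×10^8 J/(m²·K).
Depth D = C / (ρ c_p) = 5.37×10^8 / (1020 × 3880) = 136 m.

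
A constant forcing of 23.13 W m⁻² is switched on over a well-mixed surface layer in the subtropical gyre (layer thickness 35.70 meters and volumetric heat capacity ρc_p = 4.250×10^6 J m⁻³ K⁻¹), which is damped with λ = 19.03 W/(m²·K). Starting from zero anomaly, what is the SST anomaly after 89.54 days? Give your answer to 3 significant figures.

0.755 K

Areal heat capacity C = ρc_p × D = 4.250×10^6 × 35.70 = 1.52×10^8 J/(m²·K).
τ = C / λ = 1.52×10^8 / 19.03 = 7.97×10^6 s.
Equilibrium anomaly ΔT_eq = F / λ = 23.13 / 19.03 = 1.22 K.
t = 89.54 days = 7.74×10^6 s, so t/τ = 0.970.
ΔT(t) = ΔT_eq (1 − e^(−t/τ)) = 1.22 × (1 − e^−0.970) = 0.755 K.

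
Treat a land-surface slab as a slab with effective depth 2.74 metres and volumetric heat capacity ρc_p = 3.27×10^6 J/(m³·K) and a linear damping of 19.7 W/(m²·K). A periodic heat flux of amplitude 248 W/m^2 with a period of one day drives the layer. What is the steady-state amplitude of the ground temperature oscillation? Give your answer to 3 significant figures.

0.380 K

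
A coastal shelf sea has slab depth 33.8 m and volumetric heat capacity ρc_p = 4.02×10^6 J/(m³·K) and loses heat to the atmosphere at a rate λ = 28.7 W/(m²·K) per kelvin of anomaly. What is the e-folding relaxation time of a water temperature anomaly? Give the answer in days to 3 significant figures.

Areal heat capacity C = ρc_p × D = 4.02×10^6 × 33.8 = 1.36×10^8 J/(m²·K).
Relaxation time τ = C / λ = 1.36×10^8 / 28.7 = 4.73×10^6 s.
In days: 4.73×10^6 s / (86400 s/day) = 54.8 days.

54.8 days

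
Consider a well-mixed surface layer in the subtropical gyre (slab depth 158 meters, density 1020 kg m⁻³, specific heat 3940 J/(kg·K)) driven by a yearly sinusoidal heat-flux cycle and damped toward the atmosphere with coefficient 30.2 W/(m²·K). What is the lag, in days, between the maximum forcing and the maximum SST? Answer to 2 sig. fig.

78 days

Areal heat capacity C = ρ c_p D = 1020 × 3940 × 158 = 6.35×10^8 J/(m^2 K).
ω = 2π / 3.15×10^7 s = 1.99×10^-7 s⁻¹.
Phase lag φ = arctan(Cω/λ) = arctan(127/30.2) = 1.34 rad.
Time lag = φ / ω = 1.34 / 1.99×10^-7 = 6.71×10^6 s = 77.6 days.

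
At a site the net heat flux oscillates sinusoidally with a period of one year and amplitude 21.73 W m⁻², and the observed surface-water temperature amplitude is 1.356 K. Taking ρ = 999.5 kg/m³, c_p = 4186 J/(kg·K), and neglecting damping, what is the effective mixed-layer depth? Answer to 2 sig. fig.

ω = 2π / 3.15×10^7 s = 1.99×10^-7 s⁻¹.
Required C = F₀ / (A ω) = 21.73 / (1.356 × 1.99×10^-7) = 8.04×10^7 J/(m²·K).
D = C / (ρ c_p) = 8.04×10^7 / (999.5 × 4186) = 19.2 m.

19 m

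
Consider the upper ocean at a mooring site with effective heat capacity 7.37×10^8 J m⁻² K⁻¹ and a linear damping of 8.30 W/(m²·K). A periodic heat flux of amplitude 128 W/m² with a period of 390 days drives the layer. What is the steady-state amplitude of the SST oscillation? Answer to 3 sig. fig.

Areal heat capacity C = 7.37×10^8 J m⁻² K⁻¹ (given).
Angular frequency ω = 2π / T = 2π / 3.37×10^7 s = 1.86×10^-7 s⁻¹.
√((Cω)² + λ²) = √((137)² + 8.30²) = 138 W/(m²·K).
Amplitude A = F₀ / √((Cω)²+λ²) = 128 / 138 = 0.930 K.

0.930 K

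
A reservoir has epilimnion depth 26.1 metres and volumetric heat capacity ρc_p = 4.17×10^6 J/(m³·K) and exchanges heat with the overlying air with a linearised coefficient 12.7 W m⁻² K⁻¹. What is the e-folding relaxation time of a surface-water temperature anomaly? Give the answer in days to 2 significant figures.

Areal heat capacity C = ρc_p × D = 4.17×10^6 × 26.1 = 1.09×10^8 J/(m²·K).
Relaxation time τ = C / λ = 1.09×10^8 / 12.7 = 8.57×10^6 s.
In days: 8.57×10^6 s / (86400 s/day) = 99.2 days.

99 days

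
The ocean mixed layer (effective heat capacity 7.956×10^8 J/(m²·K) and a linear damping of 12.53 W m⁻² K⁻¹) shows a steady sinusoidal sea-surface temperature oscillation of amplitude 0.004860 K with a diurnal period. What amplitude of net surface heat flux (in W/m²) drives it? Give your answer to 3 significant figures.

Areal heat capacity C = 7.956×10^8 J/(m²·K) (given).
ω = 2π / 86400 s = 7.27×10^-5 s⁻¹.
√((Cω)² + λ²) = √((57900)² + 12.53²) = 57900 W/(m²·K).
F₀ = A × √((Cω)²+λ²) = 0.004860 × 57900 = 281 W/m².

281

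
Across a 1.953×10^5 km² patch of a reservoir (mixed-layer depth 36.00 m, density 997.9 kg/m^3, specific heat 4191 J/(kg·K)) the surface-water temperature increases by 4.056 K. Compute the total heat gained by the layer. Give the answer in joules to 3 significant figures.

Areal heat capacity C = ρ c_p D = 997.9 × 4191 × 36.00 = 1.51×10^8 J/(m²·K).
Heat per unit area: q = C ΔT = 1.51×10^8 × 4.056 = 6.11×10^8 J/m².
Total heat: Q = q × A = 6.11×10^8 × (1.953×10^5 × 10⁶ m²) = 1.19×10^20 J.

1.19×10^20 J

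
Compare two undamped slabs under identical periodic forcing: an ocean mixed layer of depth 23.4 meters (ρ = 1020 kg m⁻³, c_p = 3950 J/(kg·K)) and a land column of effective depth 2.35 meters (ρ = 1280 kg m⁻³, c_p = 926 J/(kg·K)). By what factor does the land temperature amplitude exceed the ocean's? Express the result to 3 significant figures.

33.8

C_ocean = 1020 × 3950 × 23.4 = 9.43×10^7 J/(m²·K).
C_land = 1280 × 926 × 2.35 = 2.79×10^6 J/(m²·K).
Undamped amplitude ∝ 1/C, so A_land/A_ocean = C_ocean/C_land = 33.8.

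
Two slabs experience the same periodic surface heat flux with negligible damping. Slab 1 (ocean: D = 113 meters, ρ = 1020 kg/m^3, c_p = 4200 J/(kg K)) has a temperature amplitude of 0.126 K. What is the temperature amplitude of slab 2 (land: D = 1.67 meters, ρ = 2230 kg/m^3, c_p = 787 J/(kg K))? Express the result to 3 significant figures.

20.8 K

C_ocean = 4.84×10^8 J/(m²·K); C_land = 2.93×10^6 J/(m²·K).
A ∝ 1/C ⇒ A_land = A_ocean × C_ocean/C_land = 0.126 × 165 = 20.8 K.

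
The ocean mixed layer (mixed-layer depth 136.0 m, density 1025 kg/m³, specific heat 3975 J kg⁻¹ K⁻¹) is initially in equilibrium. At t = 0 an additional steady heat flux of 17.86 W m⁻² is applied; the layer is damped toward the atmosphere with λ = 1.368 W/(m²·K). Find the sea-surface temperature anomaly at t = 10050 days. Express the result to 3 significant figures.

Areal heat capacity C = ρ c_p D = 1025 × 3975 × 136.0 = 5.54×10^8 J m⁻² K⁻¹.
τ = C / λ = 5.54×10^8 / 1.368 = 4.05×10^8 s.
Equilibrium anomaly ΔT_eq = F / λ = 17.86 / 1.368 = 13.1 K.
t = 10050 days = 8.68×10^8 s, so t/τ = 2.14.
ΔT(t) = ΔT_eq (1 − e^(−t/τ)) = 13.1 × (1 − e^−2.14) = 11.5 K.

11.5 K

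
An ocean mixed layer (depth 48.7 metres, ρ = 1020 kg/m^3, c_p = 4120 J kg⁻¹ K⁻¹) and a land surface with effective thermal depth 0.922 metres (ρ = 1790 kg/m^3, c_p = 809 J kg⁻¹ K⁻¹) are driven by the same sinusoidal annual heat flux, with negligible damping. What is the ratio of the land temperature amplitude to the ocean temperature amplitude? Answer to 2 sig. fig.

150

C_ocean = 1020 × 4120 × 48.7 = 2.05×10^8 J/(m²·K).
C_land = 1790 × 809 × 0.922 = 1.34×10^6 J/(m²·K).
Undamped amplitude ∝ 1/C, so A_land/A_ocean = C_ocean/C_land = 153.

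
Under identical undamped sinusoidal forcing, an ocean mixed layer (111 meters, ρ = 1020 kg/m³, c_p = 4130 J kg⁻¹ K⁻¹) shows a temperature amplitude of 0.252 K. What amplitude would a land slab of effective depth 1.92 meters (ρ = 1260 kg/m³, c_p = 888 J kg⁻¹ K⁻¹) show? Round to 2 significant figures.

55 K

C_ocean = 4.68×10^8 J/(m²·K); C_land = 2.15×10^6 J/(m²·K).
A ∝ 1/C ⇒ A_land = A_ocean × C_ocean/C_land = 0.252 × 218 = 54.9 K.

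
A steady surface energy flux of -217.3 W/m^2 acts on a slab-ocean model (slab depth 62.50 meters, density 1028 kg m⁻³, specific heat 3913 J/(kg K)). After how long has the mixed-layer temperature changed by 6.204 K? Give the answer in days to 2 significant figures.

Areal heat capacity C = ρ c_p D = 1028 × 3913 × 62.50 = 2.51×10^8 J/(m^2 K).
Time required: Δt = C ΔT / F = 2.51×10^8 × -6.204 / -217.3 = 7.18×10^6 s.
In days: 7.18×10^6 s / (86400 s/day) = 83.1 days.

83 days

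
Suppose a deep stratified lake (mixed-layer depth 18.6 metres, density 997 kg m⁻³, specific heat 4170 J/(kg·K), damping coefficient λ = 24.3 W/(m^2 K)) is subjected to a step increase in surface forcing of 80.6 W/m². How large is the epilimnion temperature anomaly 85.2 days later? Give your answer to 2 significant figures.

3.0 K

Areal heat capacity C = ρ c_p D = 997 × 4170 × 18.6 = 7.73×10^7 J m⁻² K⁻¹.
τ = C / λ = 7.73×10^7 / 24.3 = 3.18×10^6 s.
Equilibrium anomaly ΔT_eq = F / λ = 80.6 / 24.3 = 3.32 K.
t = 85.2 days = 7.36×10^6 s, so t/τ = 2.31.
ΔT(t) = ΔT_eq (1 − e^(−t/τ)) = 3.32 × (1 − e^−2.31) = 2.99 K.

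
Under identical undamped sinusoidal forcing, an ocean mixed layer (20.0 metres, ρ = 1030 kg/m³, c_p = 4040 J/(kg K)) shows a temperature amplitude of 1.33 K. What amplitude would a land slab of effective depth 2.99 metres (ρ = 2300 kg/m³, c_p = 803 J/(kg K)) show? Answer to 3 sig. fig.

20.0 K

C_ocean = 8.32×10^7 J/(m²·K); C_land = 5.52×10^6 J/(m²·K).
A ∝ 1/C ⇒ A_land = A_ocean × C_ocean/C_land = 1.33 × 15.1 = 20.0 K.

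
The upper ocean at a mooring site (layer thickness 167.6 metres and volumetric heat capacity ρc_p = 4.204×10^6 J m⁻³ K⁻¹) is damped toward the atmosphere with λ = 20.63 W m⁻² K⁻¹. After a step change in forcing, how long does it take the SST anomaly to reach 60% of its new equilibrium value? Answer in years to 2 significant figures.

Areal heat capacity C = ρc_p × D = 4.204×10^6 × 167.6 = 7.05×10^8 J/(m²·K).
τ = C / λ = 7.05×10^8 / 20.63 = 3.42×10^7 s.
Fraction reached: 1 − e^(−t/τ) = 0.60 ⇒ t = −τ ln(1 − 0.60) = τ × 0.916.
t = 3.13×10^7 s = 0.992 years.

0.99 years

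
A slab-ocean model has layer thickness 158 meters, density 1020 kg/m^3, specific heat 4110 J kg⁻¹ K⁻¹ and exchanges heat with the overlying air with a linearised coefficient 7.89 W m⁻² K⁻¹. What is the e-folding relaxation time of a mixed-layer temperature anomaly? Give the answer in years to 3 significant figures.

Areal heat capacity C = ρ c_p D = 1020 × 4110 × 158 = 6.62×10^8 J/(m^2 K).
Relaxation time τ = C / λ = 6.62×10^8 / 7.89 = 8.40×10^7 s.
In years: 8.40×10^7 s / (3.156×10^7 s/year) = 2.66 years.

2.66 years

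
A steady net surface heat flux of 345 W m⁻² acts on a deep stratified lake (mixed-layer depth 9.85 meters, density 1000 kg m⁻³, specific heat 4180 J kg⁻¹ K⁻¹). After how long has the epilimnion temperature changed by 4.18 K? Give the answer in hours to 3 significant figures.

Areal heat capacity C = ρ c_p D = 1000 × 4180 × 9.85 = 4.12×10^7 J/(m²·K).
Time required: Δt = C ΔT / F = 4.12×10^7 × 4.18 / 345 = 4.99×10^5 s.
In hours: 4.99×10^5 s / (3600 s/hour) = 139 hours.

139 hours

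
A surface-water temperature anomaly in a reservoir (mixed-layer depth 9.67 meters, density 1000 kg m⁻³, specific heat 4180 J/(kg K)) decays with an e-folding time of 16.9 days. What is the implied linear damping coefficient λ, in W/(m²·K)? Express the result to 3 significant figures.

Areal heat capacity C = ρ c_p D = 1000 × 4180 × 9.67 = 4.04×10^7 J/(m²·K).
τ = 16.9 days = 1.46×10^6 s.
λ = C / τ = 4.04×10^7 / 1.46×10^6 = 27.7 W/(m²·K).

27.7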